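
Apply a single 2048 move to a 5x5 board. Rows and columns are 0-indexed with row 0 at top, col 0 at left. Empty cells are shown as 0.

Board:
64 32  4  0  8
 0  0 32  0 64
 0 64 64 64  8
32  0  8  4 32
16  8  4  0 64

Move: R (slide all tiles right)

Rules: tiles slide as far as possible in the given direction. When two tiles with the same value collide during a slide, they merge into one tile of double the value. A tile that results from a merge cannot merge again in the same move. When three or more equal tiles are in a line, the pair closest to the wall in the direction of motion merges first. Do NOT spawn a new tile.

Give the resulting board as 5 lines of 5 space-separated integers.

Slide right:
row 0: [64, 32, 4, 0, 8] -> [0, 64, 32, 4, 8]
row 1: [0, 0, 32, 0, 64] -> [0, 0, 0, 32, 64]
row 2: [0, 64, 64, 64, 8] -> [0, 0, 64, 128, 8]
row 3: [32, 0, 8, 4, 32] -> [0, 32, 8, 4, 32]
row 4: [16, 8, 4, 0, 64] -> [0, 16, 8, 4, 64]

Answer:   0  64  32   4   8
  0   0   0  32  64
  0   0  64 128   8
  0  32   8   4  32
  0  16   8   4  64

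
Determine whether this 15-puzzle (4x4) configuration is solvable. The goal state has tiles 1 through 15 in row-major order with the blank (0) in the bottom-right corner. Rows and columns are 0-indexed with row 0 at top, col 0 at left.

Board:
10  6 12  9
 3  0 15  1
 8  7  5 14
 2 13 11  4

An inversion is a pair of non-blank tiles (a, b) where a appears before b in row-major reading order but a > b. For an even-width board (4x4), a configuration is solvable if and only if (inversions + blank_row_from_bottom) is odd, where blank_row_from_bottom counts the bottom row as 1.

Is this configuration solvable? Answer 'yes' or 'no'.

Answer: no

Derivation:
Inversions: 57
Blank is in row 1 (0-indexed from top), which is row 3 counting from the bottom (bottom = 1).
57 + 3 = 60, which is even, so the puzzle is not solvable.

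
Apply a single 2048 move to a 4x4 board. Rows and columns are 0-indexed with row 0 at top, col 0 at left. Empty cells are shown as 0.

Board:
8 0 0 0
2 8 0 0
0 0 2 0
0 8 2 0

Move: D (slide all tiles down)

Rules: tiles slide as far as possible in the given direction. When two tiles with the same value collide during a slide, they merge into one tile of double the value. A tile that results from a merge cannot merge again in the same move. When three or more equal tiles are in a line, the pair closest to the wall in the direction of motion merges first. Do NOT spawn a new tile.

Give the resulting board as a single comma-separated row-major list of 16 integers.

Slide down:
col 0: [8, 2, 0, 0] -> [0, 0, 8, 2]
col 1: [0, 8, 0, 8] -> [0, 0, 0, 16]
col 2: [0, 0, 2, 2] -> [0, 0, 0, 4]
col 3: [0, 0, 0, 0] -> [0, 0, 0, 0]

Answer: 0, 0, 0, 0, 0, 0, 0, 0, 8, 0, 0, 0, 2, 16, 4, 0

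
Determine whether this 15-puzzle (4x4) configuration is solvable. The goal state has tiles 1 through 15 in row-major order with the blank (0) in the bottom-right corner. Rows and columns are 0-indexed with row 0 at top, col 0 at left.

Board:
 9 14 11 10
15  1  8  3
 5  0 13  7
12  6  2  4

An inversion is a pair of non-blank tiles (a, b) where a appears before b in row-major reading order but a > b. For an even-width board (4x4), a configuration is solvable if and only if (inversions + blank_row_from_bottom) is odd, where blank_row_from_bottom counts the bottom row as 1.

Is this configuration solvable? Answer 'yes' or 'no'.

Inversions: 69
Blank is in row 2 (0-indexed from top), which is row 2 counting from the bottom (bottom = 1).
69 + 2 = 71, which is odd, so the puzzle is solvable.

Answer: yes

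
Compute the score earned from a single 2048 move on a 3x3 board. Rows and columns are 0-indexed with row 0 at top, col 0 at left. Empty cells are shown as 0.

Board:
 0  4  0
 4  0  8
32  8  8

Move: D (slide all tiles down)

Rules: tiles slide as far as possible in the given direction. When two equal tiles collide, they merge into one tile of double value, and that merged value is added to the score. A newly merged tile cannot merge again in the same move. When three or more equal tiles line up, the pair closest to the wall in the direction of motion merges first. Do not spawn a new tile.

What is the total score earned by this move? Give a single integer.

Slide down:
col 0: [0, 4, 32] -> [0, 4, 32]  score +0 (running 0)
col 1: [4, 0, 8] -> [0, 4, 8]  score +0 (running 0)
col 2: [0, 8, 8] -> [0, 0, 16]  score +16 (running 16)
Board after move:
 0  0  0
 4  4  0
32  8 16

Answer: 16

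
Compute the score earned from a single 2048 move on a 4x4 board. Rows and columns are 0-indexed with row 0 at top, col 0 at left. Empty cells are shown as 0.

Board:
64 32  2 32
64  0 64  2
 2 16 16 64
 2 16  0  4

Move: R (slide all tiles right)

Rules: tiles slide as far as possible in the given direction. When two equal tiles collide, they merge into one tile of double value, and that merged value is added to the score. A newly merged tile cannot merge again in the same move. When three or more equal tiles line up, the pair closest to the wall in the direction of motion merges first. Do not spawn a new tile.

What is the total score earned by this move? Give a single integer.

Answer: 160

Derivation:
Slide right:
row 0: [64, 32, 2, 32] -> [64, 32, 2, 32]  score +0 (running 0)
row 1: [64, 0, 64, 2] -> [0, 0, 128, 2]  score +128 (running 128)
row 2: [2, 16, 16, 64] -> [0, 2, 32, 64]  score +32 (running 160)
row 3: [2, 16, 0, 4] -> [0, 2, 16, 4]  score +0 (running 160)
Board after move:
 64  32   2  32
  0   0 128   2
  0   2  32  64
  0   2  16   4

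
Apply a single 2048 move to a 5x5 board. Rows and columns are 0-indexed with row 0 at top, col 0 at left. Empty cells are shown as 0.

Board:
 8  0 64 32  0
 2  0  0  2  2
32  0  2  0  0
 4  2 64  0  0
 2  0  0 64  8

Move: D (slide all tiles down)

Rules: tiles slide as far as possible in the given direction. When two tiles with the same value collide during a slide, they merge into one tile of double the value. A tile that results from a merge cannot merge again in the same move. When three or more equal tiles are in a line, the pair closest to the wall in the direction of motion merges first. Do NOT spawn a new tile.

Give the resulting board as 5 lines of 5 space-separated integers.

Slide down:
col 0: [8, 2, 32, 4, 2] -> [8, 2, 32, 4, 2]
col 1: [0, 0, 0, 2, 0] -> [0, 0, 0, 0, 2]
col 2: [64, 0, 2, 64, 0] -> [0, 0, 64, 2, 64]
col 3: [32, 2, 0, 0, 64] -> [0, 0, 32, 2, 64]
col 4: [0, 2, 0, 0, 8] -> [0, 0, 0, 2, 8]

Answer:  8  0  0  0  0
 2  0  0  0  0
32  0 64 32  0
 4  0  2  2  2
 2  2 64 64  8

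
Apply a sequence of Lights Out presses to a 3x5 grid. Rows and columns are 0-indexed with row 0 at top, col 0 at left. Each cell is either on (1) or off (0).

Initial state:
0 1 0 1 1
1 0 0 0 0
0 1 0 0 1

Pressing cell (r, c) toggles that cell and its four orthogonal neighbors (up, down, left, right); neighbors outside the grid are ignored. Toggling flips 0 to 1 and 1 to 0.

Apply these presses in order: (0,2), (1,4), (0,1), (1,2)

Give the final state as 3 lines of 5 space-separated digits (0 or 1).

After press 1 at (0,2):
0 0 1 0 1
1 0 1 0 0
0 1 0 0 1

After press 2 at (1,4):
0 0 1 0 0
1 0 1 1 1
0 1 0 0 0

After press 3 at (0,1):
1 1 0 0 0
1 1 1 1 1
0 1 0 0 0

After press 4 at (1,2):
1 1 1 0 0
1 0 0 0 1
0 1 1 0 0

Answer: 1 1 1 0 0
1 0 0 0 1
0 1 1 0 0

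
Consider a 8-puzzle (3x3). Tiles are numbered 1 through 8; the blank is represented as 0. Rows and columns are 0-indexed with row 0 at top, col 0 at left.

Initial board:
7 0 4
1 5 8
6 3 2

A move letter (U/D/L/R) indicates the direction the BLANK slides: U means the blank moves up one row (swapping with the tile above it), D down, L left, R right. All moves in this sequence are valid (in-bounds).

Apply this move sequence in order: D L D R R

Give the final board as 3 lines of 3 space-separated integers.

After move 1 (D):
7 5 4
1 0 8
6 3 2

After move 2 (L):
7 5 4
0 1 8
6 3 2

After move 3 (D):
7 5 4
6 1 8
0 3 2

After move 4 (R):
7 5 4
6 1 8
3 0 2

After move 5 (R):
7 5 4
6 1 8
3 2 0

Answer: 7 5 4
6 1 8
3 2 0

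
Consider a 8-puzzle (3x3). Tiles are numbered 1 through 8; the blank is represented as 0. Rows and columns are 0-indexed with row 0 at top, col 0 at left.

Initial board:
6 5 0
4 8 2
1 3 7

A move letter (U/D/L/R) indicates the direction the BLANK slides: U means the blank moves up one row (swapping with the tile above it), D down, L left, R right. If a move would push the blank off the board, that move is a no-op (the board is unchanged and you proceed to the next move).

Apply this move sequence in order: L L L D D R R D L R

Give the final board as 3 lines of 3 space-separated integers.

Answer: 4 6 5
1 8 2
3 7 0

Derivation:
After move 1 (L):
6 0 5
4 8 2
1 3 7

After move 2 (L):
0 6 5
4 8 2
1 3 7

After move 3 (L):
0 6 5
4 8 2
1 3 7

After move 4 (D):
4 6 5
0 8 2
1 3 7

After move 5 (D):
4 6 5
1 8 2
0 3 7

After move 6 (R):
4 6 5
1 8 2
3 0 7

After move 7 (R):
4 6 5
1 8 2
3 7 0

After move 8 (D):
4 6 5
1 8 2
3 7 0

After move 9 (L):
4 6 5
1 8 2
3 0 7

After move 10 (R):
4 6 5
1 8 2
3 7 0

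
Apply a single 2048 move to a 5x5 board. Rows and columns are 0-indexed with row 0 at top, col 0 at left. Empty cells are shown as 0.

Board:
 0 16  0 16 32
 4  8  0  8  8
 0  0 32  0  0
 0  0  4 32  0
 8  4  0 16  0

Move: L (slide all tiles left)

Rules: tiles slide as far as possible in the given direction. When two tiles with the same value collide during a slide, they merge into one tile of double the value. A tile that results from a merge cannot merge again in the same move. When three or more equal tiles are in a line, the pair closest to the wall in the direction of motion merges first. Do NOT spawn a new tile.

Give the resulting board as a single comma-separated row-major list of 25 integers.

Slide left:
row 0: [0, 16, 0, 16, 32] -> [32, 32, 0, 0, 0]
row 1: [4, 8, 0, 8, 8] -> [4, 16, 8, 0, 0]
row 2: [0, 0, 32, 0, 0] -> [32, 0, 0, 0, 0]
row 3: [0, 0, 4, 32, 0] -> [4, 32, 0, 0, 0]
row 4: [8, 4, 0, 16, 0] -> [8, 4, 16, 0, 0]

Answer: 32, 32, 0, 0, 0, 4, 16, 8, 0, 0, 32, 0, 0, 0, 0, 4, 32, 0, 0, 0, 8, 4, 16, 0, 0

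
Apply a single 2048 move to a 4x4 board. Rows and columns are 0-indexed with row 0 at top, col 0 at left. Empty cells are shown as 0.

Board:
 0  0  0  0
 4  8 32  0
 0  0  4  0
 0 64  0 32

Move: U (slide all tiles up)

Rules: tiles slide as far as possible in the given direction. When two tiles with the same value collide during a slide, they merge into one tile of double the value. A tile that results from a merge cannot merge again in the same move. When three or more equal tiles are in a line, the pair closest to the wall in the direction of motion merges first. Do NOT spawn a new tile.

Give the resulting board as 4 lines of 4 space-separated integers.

Answer:  4  8 32 32
 0 64  4  0
 0  0  0  0
 0  0  0  0

Derivation:
Slide up:
col 0: [0, 4, 0, 0] -> [4, 0, 0, 0]
col 1: [0, 8, 0, 64] -> [8, 64, 0, 0]
col 2: [0, 32, 4, 0] -> [32, 4, 0, 0]
col 3: [0, 0, 0, 32] -> [32, 0, 0, 0]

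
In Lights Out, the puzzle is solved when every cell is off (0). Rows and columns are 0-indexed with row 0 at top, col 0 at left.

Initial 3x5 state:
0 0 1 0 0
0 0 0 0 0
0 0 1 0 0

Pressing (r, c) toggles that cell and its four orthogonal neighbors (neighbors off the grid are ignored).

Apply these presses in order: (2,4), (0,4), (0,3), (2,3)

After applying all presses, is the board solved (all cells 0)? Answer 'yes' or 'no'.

Answer: yes

Derivation:
After press 1 at (2,4):
0 0 1 0 0
0 0 0 0 1
0 0 1 1 1

After press 2 at (0,4):
0 0 1 1 1
0 0 0 0 0
0 0 1 1 1

After press 3 at (0,3):
0 0 0 0 0
0 0 0 1 0
0 0 1 1 1

After press 4 at (2,3):
0 0 0 0 0
0 0 0 0 0
0 0 0 0 0

Lights still on: 0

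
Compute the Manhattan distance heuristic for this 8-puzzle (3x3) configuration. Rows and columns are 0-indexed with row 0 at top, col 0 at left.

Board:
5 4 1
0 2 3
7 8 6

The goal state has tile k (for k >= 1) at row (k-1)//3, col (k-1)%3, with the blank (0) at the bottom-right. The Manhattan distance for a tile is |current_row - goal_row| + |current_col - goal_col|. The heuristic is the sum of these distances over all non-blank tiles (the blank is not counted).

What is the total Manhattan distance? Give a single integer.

Tile 5: at (0,0), goal (1,1), distance |0-1|+|0-1| = 2
Tile 4: at (0,1), goal (1,0), distance |0-1|+|1-0| = 2
Tile 1: at (0,2), goal (0,0), distance |0-0|+|2-0| = 2
Tile 2: at (1,1), goal (0,1), distance |1-0|+|1-1| = 1
Tile 3: at (1,2), goal (0,2), distance |1-0|+|2-2| = 1
Tile 7: at (2,0), goal (2,0), distance |2-2|+|0-0| = 0
Tile 8: at (2,1), goal (2,1), distance |2-2|+|1-1| = 0
Tile 6: at (2,2), goal (1,2), distance |2-1|+|2-2| = 1
Sum: 2 + 2 + 2 + 1 + 1 + 0 + 0 + 1 = 9

Answer: 9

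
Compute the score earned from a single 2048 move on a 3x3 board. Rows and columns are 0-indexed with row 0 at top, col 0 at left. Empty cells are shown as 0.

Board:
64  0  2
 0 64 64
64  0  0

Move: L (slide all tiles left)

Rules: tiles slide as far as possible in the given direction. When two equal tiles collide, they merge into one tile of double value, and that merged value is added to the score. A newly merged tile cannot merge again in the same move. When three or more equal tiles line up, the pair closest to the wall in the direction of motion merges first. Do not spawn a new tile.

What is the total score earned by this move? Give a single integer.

Slide left:
row 0: [64, 0, 2] -> [64, 2, 0]  score +0 (running 0)
row 1: [0, 64, 64] -> [128, 0, 0]  score +128 (running 128)
row 2: [64, 0, 0] -> [64, 0, 0]  score +0 (running 128)
Board after move:
 64   2   0
128   0   0
 64   0   0

Answer: 128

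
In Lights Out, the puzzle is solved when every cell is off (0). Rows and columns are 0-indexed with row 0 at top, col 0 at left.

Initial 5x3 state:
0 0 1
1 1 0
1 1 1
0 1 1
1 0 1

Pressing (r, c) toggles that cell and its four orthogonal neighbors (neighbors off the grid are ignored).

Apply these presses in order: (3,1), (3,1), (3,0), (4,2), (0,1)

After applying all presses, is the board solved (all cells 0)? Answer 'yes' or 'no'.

After press 1 at (3,1):
0 0 1
1 1 0
1 0 1
1 0 0
1 1 1

After press 2 at (3,1):
0 0 1
1 1 0
1 1 1
0 1 1
1 0 1

After press 3 at (3,0):
0 0 1
1 1 0
0 1 1
1 0 1
0 0 1

After press 4 at (4,2):
0 0 1
1 1 0
0 1 1
1 0 0
0 1 0

After press 5 at (0,1):
1 1 0
1 0 0
0 1 1
1 0 0
0 1 0

Lights still on: 7

Answer: no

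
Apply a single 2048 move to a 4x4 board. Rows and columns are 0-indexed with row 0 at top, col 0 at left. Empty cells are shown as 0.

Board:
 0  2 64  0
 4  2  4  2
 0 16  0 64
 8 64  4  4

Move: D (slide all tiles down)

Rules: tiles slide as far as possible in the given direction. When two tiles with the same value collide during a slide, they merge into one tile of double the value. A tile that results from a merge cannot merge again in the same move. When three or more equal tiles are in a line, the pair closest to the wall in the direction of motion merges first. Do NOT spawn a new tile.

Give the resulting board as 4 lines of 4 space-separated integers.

Answer:  0  0  0  0
 0  4  0  2
 4 16 64 64
 8 64  8  4

Derivation:
Slide down:
col 0: [0, 4, 0, 8] -> [0, 0, 4, 8]
col 1: [2, 2, 16, 64] -> [0, 4, 16, 64]
col 2: [64, 4, 0, 4] -> [0, 0, 64, 8]
col 3: [0, 2, 64, 4] -> [0, 2, 64, 4]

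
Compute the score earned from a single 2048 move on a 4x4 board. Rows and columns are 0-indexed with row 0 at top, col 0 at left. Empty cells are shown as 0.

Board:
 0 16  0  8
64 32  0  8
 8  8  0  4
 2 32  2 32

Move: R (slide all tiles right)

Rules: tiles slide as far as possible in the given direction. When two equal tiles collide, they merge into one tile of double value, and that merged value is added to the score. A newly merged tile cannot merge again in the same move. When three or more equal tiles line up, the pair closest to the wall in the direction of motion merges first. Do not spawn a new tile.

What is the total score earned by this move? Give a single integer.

Answer: 16

Derivation:
Slide right:
row 0: [0, 16, 0, 8] -> [0, 0, 16, 8]  score +0 (running 0)
row 1: [64, 32, 0, 8] -> [0, 64, 32, 8]  score +0 (running 0)
row 2: [8, 8, 0, 4] -> [0, 0, 16, 4]  score +16 (running 16)
row 3: [2, 32, 2, 32] -> [2, 32, 2, 32]  score +0 (running 16)
Board after move:
 0  0 16  8
 0 64 32  8
 0  0 16  4
 2 32  2 32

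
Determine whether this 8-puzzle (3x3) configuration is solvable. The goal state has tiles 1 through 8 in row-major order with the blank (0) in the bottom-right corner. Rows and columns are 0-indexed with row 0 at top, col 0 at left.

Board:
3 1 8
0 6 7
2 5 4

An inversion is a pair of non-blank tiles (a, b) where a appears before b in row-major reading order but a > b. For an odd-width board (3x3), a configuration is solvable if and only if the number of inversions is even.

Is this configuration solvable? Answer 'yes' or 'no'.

Answer: yes

Derivation:
Inversions (pairs i<j in row-major order where tile[i] > tile[j] > 0): 14
14 is even, so the puzzle is solvable.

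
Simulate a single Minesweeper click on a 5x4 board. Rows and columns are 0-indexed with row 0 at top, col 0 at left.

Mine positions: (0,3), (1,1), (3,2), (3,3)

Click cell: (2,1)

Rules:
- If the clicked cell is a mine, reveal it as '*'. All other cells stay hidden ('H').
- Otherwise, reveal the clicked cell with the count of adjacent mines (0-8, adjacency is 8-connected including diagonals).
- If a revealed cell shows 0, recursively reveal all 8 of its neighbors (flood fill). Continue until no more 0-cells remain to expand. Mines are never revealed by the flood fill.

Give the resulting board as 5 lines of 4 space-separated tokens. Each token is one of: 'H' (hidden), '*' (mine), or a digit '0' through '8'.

H H H H
H H H H
H 2 H H
H H H H
H H H H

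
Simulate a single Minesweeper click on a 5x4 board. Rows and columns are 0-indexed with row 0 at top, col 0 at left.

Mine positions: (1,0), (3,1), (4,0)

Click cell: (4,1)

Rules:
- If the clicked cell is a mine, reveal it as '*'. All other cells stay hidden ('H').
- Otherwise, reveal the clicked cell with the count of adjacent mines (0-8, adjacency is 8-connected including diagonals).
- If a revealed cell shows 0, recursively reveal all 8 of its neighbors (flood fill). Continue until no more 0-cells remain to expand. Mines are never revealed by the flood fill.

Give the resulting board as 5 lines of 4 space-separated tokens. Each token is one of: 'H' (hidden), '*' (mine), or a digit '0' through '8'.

H H H H
H H H H
H H H H
H H H H
H 2 H H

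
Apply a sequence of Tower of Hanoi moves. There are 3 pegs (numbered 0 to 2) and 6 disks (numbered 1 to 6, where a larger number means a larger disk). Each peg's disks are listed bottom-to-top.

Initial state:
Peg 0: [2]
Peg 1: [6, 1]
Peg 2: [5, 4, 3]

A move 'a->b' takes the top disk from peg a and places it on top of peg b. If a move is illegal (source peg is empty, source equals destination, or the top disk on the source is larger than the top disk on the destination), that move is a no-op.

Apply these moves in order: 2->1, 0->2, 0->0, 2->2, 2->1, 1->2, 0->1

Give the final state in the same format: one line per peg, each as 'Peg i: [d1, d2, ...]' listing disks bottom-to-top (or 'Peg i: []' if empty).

After move 1 (2->1):
Peg 0: [2]
Peg 1: [6, 1]
Peg 2: [5, 4, 3]

After move 2 (0->2):
Peg 0: []
Peg 1: [6, 1]
Peg 2: [5, 4, 3, 2]

After move 3 (0->0):
Peg 0: []
Peg 1: [6, 1]
Peg 2: [5, 4, 3, 2]

After move 4 (2->2):
Peg 0: []
Peg 1: [6, 1]
Peg 2: [5, 4, 3, 2]

After move 5 (2->1):
Peg 0: []
Peg 1: [6, 1]
Peg 2: [5, 4, 3, 2]

After move 6 (1->2):
Peg 0: []
Peg 1: [6]
Peg 2: [5, 4, 3, 2, 1]

After move 7 (0->1):
Peg 0: []
Peg 1: [6]
Peg 2: [5, 4, 3, 2, 1]

Answer: Peg 0: []
Peg 1: [6]
Peg 2: [5, 4, 3, 2, 1]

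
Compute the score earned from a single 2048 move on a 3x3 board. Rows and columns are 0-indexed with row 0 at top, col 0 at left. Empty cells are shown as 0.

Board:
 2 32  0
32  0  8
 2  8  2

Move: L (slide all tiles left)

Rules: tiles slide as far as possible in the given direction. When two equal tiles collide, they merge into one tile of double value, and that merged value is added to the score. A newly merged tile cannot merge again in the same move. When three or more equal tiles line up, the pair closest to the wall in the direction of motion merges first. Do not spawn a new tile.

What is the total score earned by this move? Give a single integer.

Slide left:
row 0: [2, 32, 0] -> [2, 32, 0]  score +0 (running 0)
row 1: [32, 0, 8] -> [32, 8, 0]  score +0 (running 0)
row 2: [2, 8, 2] -> [2, 8, 2]  score +0 (running 0)
Board after move:
 2 32  0
32  8  0
 2  8  2

Answer: 0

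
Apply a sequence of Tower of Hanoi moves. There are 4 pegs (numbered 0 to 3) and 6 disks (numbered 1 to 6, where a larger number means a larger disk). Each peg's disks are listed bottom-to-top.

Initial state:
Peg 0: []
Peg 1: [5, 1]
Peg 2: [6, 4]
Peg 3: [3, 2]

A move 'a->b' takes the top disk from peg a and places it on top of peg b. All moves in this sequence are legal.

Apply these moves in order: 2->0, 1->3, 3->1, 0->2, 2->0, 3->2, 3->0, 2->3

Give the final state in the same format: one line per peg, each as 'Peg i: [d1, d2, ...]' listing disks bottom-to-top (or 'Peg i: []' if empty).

After move 1 (2->0):
Peg 0: [4]
Peg 1: [5, 1]
Peg 2: [6]
Peg 3: [3, 2]

After move 2 (1->3):
Peg 0: [4]
Peg 1: [5]
Peg 2: [6]
Peg 3: [3, 2, 1]

After move 3 (3->1):
Peg 0: [4]
Peg 1: [5, 1]
Peg 2: [6]
Peg 3: [3, 2]

After move 4 (0->2):
Peg 0: []
Peg 1: [5, 1]
Peg 2: [6, 4]
Peg 3: [3, 2]

After move 5 (2->0):
Peg 0: [4]
Peg 1: [5, 1]
Peg 2: [6]
Peg 3: [3, 2]

After move 6 (3->2):
Peg 0: [4]
Peg 1: [5, 1]
Peg 2: [6, 2]
Peg 3: [3]

After move 7 (3->0):
Peg 0: [4, 3]
Peg 1: [5, 1]
Peg 2: [6, 2]
Peg 3: []

After move 8 (2->3):
Peg 0: [4, 3]
Peg 1: [5, 1]
Peg 2: [6]
Peg 3: [2]

Answer: Peg 0: [4, 3]
Peg 1: [5, 1]
Peg 2: [6]
Peg 3: [2]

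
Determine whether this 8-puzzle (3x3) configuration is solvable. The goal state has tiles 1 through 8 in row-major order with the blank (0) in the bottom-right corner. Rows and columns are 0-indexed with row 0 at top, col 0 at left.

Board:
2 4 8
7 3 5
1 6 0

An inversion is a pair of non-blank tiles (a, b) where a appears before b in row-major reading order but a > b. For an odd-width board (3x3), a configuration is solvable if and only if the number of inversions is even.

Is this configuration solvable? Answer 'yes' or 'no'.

Inversions (pairs i<j in row-major order where tile[i] > tile[j] > 0): 14
14 is even, so the puzzle is solvable.

Answer: yes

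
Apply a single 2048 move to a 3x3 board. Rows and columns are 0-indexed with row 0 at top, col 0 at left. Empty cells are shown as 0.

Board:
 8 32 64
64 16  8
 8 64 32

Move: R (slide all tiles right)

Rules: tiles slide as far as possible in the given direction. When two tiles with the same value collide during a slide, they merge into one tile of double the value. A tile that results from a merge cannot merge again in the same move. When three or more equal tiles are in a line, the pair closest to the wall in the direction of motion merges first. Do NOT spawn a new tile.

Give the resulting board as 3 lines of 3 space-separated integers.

Slide right:
row 0: [8, 32, 64] -> [8, 32, 64]
row 1: [64, 16, 8] -> [64, 16, 8]
row 2: [8, 64, 32] -> [8, 64, 32]

Answer:  8 32 64
64 16  8
 8 64 32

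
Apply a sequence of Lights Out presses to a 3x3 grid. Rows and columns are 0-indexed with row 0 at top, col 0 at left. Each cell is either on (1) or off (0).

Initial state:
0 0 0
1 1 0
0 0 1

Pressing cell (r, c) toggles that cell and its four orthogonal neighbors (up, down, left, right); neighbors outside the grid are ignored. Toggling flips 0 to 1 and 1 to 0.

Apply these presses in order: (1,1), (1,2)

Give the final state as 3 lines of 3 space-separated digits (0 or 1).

Answer: 0 1 1
0 1 0
0 1 0

Derivation:
After press 1 at (1,1):
0 1 0
0 0 1
0 1 1

After press 2 at (1,2):
0 1 1
0 1 0
0 1 0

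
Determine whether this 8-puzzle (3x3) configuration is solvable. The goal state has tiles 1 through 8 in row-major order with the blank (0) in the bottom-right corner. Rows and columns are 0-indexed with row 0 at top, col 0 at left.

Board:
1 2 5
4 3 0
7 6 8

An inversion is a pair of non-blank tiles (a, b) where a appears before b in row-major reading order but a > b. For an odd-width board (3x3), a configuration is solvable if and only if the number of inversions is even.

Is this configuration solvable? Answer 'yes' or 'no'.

Answer: yes

Derivation:
Inversions (pairs i<j in row-major order where tile[i] > tile[j] > 0): 4
4 is even, so the puzzle is solvable.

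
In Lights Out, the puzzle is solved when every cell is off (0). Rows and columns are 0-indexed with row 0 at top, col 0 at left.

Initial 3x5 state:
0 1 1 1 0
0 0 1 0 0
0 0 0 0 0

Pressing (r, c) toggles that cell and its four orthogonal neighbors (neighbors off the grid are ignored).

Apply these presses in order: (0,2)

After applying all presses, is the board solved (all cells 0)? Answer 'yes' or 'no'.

Answer: yes

Derivation:
After press 1 at (0,2):
0 0 0 0 0
0 0 0 0 0
0 0 0 0 0

Lights still on: 0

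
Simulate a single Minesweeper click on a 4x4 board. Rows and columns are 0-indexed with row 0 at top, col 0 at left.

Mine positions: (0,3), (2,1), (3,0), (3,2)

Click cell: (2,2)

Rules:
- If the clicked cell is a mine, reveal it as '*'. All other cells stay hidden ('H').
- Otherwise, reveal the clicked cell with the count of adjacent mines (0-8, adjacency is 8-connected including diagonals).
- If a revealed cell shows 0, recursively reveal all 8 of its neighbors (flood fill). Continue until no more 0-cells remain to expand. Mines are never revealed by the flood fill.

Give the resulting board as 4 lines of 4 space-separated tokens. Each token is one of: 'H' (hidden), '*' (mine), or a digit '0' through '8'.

H H H H
H H H H
H H 2 H
H H H H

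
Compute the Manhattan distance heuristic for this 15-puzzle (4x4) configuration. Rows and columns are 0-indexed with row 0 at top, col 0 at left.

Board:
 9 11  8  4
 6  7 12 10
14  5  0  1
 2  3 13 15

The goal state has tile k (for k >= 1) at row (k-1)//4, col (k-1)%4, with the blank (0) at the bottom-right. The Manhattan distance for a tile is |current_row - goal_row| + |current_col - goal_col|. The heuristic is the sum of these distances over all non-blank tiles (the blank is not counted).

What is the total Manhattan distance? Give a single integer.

Tile 9: at (0,0), goal (2,0), distance |0-2|+|0-0| = 2
Tile 11: at (0,1), goal (2,2), distance |0-2|+|1-2| = 3
Tile 8: at (0,2), goal (1,3), distance |0-1|+|2-3| = 2
Tile 4: at (0,3), goal (0,3), distance |0-0|+|3-3| = 0
Tile 6: at (1,0), goal (1,1), distance |1-1|+|0-1| = 1
Tile 7: at (1,1), goal (1,2), distance |1-1|+|1-2| = 1
Tile 12: at (1,2), goal (2,3), distance |1-2|+|2-3| = 2
Tile 10: at (1,3), goal (2,1), distance |1-2|+|3-1| = 3
Tile 14: at (2,0), goal (3,1), distance |2-3|+|0-1| = 2
Tile 5: at (2,1), goal (1,0), distance |2-1|+|1-0| = 2
Tile 1: at (2,3), goal (0,0), distance |2-0|+|3-0| = 5
Tile 2: at (3,0), goal (0,1), distance |3-0|+|0-1| = 4
Tile 3: at (3,1), goal (0,2), distance |3-0|+|1-2| = 4
Tile 13: at (3,2), goal (3,0), distance |3-3|+|2-0| = 2
Tile 15: at (3,3), goal (3,2), distance |3-3|+|3-2| = 1
Sum: 2 + 3 + 2 + 0 + 1 + 1 + 2 + 3 + 2 + 2 + 5 + 4 + 4 + 2 + 1 = 34

Answer: 34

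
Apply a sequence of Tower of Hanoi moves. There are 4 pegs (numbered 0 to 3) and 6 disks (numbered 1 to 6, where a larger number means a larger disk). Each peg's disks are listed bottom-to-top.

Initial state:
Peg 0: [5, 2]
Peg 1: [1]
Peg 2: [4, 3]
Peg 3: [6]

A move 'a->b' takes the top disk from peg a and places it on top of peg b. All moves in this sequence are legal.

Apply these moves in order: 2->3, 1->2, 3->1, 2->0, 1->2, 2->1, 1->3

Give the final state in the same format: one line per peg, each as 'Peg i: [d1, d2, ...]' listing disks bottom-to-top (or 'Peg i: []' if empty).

After move 1 (2->3):
Peg 0: [5, 2]
Peg 1: [1]
Peg 2: [4]
Peg 3: [6, 3]

After move 2 (1->2):
Peg 0: [5, 2]
Peg 1: []
Peg 2: [4, 1]
Peg 3: [6, 3]

After move 3 (3->1):
Peg 0: [5, 2]
Peg 1: [3]
Peg 2: [4, 1]
Peg 3: [6]

After move 4 (2->0):
Peg 0: [5, 2, 1]
Peg 1: [3]
Peg 2: [4]
Peg 3: [6]

After move 5 (1->2):
Peg 0: [5, 2, 1]
Peg 1: []
Peg 2: [4, 3]
Peg 3: [6]

After move 6 (2->1):
Peg 0: [5, 2, 1]
Peg 1: [3]
Peg 2: [4]
Peg 3: [6]

After move 7 (1->3):
Peg 0: [5, 2, 1]
Peg 1: []
Peg 2: [4]
Peg 3: [6, 3]

Answer: Peg 0: [5, 2, 1]
Peg 1: []
Peg 2: [4]
Peg 3: [6, 3]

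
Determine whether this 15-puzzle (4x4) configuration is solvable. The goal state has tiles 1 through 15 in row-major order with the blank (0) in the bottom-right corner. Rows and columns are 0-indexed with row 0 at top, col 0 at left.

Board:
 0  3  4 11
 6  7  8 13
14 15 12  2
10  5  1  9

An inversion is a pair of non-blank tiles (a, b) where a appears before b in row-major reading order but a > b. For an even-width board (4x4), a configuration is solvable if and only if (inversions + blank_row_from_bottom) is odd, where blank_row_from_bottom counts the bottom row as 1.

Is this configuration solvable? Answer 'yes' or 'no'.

Inversions: 49
Blank is in row 0 (0-indexed from top), which is row 4 counting from the bottom (bottom = 1).
49 + 4 = 53, which is odd, so the puzzle is solvable.

Answer: yes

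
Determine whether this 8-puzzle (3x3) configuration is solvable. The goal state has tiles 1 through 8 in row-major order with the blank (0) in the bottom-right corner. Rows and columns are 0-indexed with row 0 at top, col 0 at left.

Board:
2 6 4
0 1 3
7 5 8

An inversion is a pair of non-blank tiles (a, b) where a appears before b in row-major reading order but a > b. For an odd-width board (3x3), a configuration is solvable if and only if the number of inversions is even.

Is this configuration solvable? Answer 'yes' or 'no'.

Inversions (pairs i<j in row-major order where tile[i] > tile[j] > 0): 8
8 is even, so the puzzle is solvable.

Answer: yes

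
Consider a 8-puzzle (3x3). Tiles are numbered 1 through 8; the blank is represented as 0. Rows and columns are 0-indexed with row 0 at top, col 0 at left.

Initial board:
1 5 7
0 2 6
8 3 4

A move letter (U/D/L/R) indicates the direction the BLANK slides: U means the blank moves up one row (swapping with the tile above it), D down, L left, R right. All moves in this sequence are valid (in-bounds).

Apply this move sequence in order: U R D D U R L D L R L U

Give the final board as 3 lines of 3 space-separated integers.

After move 1 (U):
0 5 7
1 2 6
8 3 4

After move 2 (R):
5 0 7
1 2 6
8 3 4

After move 3 (D):
5 2 7
1 0 6
8 3 4

After move 4 (D):
5 2 7
1 3 6
8 0 4

After move 5 (U):
5 2 7
1 0 6
8 3 4

After move 6 (R):
5 2 7
1 6 0
8 3 4

After move 7 (L):
5 2 7
1 0 6
8 3 4

After move 8 (D):
5 2 7
1 3 6
8 0 4

After move 9 (L):
5 2 7
1 3 6
0 8 4

After move 10 (R):
5 2 7
1 3 6
8 0 4

After move 11 (L):
5 2 7
1 3 6
0 8 4

After move 12 (U):
5 2 7
0 3 6
1 8 4

Answer: 5 2 7
0 3 6
1 8 4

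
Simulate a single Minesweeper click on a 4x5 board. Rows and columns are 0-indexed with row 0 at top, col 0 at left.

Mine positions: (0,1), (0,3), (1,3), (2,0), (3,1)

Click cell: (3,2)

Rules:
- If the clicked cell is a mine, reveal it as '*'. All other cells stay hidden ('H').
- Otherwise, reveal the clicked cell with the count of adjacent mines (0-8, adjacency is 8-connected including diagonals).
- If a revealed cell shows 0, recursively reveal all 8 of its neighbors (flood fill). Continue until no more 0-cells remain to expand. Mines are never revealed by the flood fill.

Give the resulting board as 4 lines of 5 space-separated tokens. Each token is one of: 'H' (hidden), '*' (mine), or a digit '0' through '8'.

H H H H H
H H H H H
H H H H H
H H 1 H H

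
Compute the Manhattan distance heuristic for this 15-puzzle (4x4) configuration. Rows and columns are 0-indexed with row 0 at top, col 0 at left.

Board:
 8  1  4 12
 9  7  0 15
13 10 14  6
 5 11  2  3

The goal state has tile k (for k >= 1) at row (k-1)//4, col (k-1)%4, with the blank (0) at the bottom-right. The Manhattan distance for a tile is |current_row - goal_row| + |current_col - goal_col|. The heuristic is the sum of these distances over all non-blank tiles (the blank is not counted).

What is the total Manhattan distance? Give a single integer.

Answer: 31

Derivation:
Tile 8: at (0,0), goal (1,3), distance |0-1|+|0-3| = 4
Tile 1: at (0,1), goal (0,0), distance |0-0|+|1-0| = 1
Tile 4: at (0,2), goal (0,3), distance |0-0|+|2-3| = 1
Tile 12: at (0,3), goal (2,3), distance |0-2|+|3-3| = 2
Tile 9: at (1,0), goal (2,0), distance |1-2|+|0-0| = 1
Tile 7: at (1,1), goal (1,2), distance |1-1|+|1-2| = 1
Tile 15: at (1,3), goal (3,2), distance |1-3|+|3-2| = 3
Tile 13: at (2,0), goal (3,0), distance |2-3|+|0-0| = 1
Tile 10: at (2,1), goal (2,1), distance |2-2|+|1-1| = 0
Tile 14: at (2,2), goal (3,1), distance |2-3|+|2-1| = 2
Tile 6: at (2,3), goal (1,1), distance |2-1|+|3-1| = 3
Tile 5: at (3,0), goal (1,0), distance |3-1|+|0-0| = 2
Tile 11: at (3,1), goal (2,2), distance |3-2|+|1-2| = 2
Tile 2: at (3,2), goal (0,1), distance |3-0|+|2-1| = 4
Tile 3: at (3,3), goal (0,2), distance |3-0|+|3-2| = 4
Sum: 4 + 1 + 1 + 2 + 1 + 1 + 3 + 1 + 0 + 2 + 3 + 2 + 2 + 4 + 4 = 31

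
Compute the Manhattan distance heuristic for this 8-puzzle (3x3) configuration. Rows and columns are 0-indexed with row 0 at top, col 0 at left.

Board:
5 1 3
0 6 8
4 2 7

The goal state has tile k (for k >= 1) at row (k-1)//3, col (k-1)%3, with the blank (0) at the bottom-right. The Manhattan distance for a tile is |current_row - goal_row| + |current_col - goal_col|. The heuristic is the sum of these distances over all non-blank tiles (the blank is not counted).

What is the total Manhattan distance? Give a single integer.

Tile 5: at (0,0), goal (1,1), distance |0-1|+|0-1| = 2
Tile 1: at (0,1), goal (0,0), distance |0-0|+|1-0| = 1
Tile 3: at (0,2), goal (0,2), distance |0-0|+|2-2| = 0
Tile 6: at (1,1), goal (1,2), distance |1-1|+|1-2| = 1
Tile 8: at (1,2), goal (2,1), distance |1-2|+|2-1| = 2
Tile 4: at (2,0), goal (1,0), distance |2-1|+|0-0| = 1
Tile 2: at (2,1), goal (0,1), distance |2-0|+|1-1| = 2
Tile 7: at (2,2), goal (2,0), distance |2-2|+|2-0| = 2
Sum: 2 + 1 + 0 + 1 + 2 + 1 + 2 + 2 = 11

Answer: 11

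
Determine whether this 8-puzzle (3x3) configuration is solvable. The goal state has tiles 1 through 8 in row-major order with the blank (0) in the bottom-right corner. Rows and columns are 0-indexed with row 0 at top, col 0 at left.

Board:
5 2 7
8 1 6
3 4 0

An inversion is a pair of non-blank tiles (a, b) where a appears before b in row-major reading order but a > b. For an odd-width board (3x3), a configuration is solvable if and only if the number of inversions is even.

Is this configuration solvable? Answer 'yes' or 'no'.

Answer: no

Derivation:
Inversions (pairs i<j in row-major order where tile[i] > tile[j] > 0): 15
15 is odd, so the puzzle is not solvable.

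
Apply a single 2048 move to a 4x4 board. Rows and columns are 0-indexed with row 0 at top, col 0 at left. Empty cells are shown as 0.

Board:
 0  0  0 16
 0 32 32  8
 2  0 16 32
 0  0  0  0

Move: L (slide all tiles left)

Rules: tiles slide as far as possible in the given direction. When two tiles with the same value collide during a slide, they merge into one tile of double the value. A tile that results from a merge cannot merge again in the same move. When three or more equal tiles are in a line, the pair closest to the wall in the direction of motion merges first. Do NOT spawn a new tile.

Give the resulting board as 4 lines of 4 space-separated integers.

Slide left:
row 0: [0, 0, 0, 16] -> [16, 0, 0, 0]
row 1: [0, 32, 32, 8] -> [64, 8, 0, 0]
row 2: [2, 0, 16, 32] -> [2, 16, 32, 0]
row 3: [0, 0, 0, 0] -> [0, 0, 0, 0]

Answer: 16  0  0  0
64  8  0  0
 2 16 32  0
 0  0  0  0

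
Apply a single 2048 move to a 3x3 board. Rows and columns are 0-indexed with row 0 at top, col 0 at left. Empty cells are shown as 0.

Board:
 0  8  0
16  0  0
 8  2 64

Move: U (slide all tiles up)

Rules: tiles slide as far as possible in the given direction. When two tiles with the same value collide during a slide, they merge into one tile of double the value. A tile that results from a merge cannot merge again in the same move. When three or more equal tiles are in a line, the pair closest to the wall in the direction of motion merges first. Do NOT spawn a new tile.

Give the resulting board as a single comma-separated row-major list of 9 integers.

Slide up:
col 0: [0, 16, 8] -> [16, 8, 0]
col 1: [8, 0, 2] -> [8, 2, 0]
col 2: [0, 0, 64] -> [64, 0, 0]

Answer: 16, 8, 64, 8, 2, 0, 0, 0, 0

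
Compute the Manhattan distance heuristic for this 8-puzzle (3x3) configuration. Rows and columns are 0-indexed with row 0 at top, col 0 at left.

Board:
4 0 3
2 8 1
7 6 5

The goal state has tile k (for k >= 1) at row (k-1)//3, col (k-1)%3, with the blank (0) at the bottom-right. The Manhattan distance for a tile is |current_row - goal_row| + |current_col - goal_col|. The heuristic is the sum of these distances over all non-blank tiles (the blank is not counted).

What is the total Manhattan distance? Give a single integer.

Answer: 11

Derivation:
Tile 4: (0,0)->(1,0) = 1
Tile 3: (0,2)->(0,2) = 0
Tile 2: (1,0)->(0,1) = 2
Tile 8: (1,1)->(2,1) = 1
Tile 1: (1,2)->(0,0) = 3
Tile 7: (2,0)->(2,0) = 0
Tile 6: (2,1)->(1,2) = 2
Tile 5: (2,2)->(1,1) = 2
Sum: 1 + 0 + 2 + 1 + 3 + 0 + 2 + 2 = 11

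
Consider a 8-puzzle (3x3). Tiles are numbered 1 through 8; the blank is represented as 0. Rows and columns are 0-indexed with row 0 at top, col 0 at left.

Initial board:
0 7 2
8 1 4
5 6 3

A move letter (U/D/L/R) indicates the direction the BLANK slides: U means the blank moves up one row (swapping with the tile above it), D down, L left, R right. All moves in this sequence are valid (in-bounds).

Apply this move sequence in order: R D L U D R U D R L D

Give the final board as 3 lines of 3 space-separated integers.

Answer: 7 1 2
8 6 4
5 0 3

Derivation:
After move 1 (R):
7 0 2
8 1 4
5 6 3

After move 2 (D):
7 1 2
8 0 4
5 6 3

After move 3 (L):
7 1 2
0 8 4
5 6 3

After move 4 (U):
0 1 2
7 8 4
5 6 3

After move 5 (D):
7 1 2
0 8 4
5 6 3

After move 6 (R):
7 1 2
8 0 4
5 6 3

After move 7 (U):
7 0 2
8 1 4
5 6 3

After move 8 (D):
7 1 2
8 0 4
5 6 3

After move 9 (R):
7 1 2
8 4 0
5 6 3

After move 10 (L):
7 1 2
8 0 4
5 6 3

After move 11 (D):
7 1 2
8 6 4
5 0 3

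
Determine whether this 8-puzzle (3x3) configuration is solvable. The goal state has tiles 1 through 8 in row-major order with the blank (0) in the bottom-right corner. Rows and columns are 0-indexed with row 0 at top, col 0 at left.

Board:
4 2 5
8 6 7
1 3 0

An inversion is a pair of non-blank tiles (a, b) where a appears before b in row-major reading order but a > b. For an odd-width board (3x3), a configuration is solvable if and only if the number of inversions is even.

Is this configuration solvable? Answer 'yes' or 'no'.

Answer: yes

Derivation:
Inversions (pairs i<j in row-major order where tile[i] > tile[j] > 0): 14
14 is even, so the puzzle is solvable.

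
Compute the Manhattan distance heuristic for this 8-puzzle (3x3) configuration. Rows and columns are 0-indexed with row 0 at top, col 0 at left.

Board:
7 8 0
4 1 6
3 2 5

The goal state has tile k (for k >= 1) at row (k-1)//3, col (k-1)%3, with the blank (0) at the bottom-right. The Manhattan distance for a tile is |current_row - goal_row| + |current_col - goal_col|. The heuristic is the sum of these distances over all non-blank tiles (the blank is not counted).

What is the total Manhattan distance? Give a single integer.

Tile 7: at (0,0), goal (2,0), distance |0-2|+|0-0| = 2
Tile 8: at (0,1), goal (2,1), distance |0-2|+|1-1| = 2
Tile 4: at (1,0), goal (1,0), distance |1-1|+|0-0| = 0
Tile 1: at (1,1), goal (0,0), distance |1-0|+|1-0| = 2
Tile 6: at (1,2), goal (1,2), distance |1-1|+|2-2| = 0
Tile 3: at (2,0), goal (0,2), distance |2-0|+|0-2| = 4
Tile 2: at (2,1), goal (0,1), distance |2-0|+|1-1| = 2
Tile 5: at (2,2), goal (1,1), distance |2-1|+|2-1| = 2
Sum: 2 + 2 + 0 + 2 + 0 + 4 + 2 + 2 = 14

Answer: 14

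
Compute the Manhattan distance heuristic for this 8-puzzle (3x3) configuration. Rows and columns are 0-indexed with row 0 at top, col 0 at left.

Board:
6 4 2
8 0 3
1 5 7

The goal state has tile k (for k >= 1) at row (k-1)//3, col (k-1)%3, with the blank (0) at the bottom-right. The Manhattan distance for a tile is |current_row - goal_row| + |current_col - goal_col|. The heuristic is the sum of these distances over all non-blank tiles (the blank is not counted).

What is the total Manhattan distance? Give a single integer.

Answer: 14

Derivation:
Tile 6: at (0,0), goal (1,2), distance |0-1|+|0-2| = 3
Tile 4: at (0,1), goal (1,0), distance |0-1|+|1-0| = 2
Tile 2: at (0,2), goal (0,1), distance |0-0|+|2-1| = 1
Tile 8: at (1,0), goal (2,1), distance |1-2|+|0-1| = 2
Tile 3: at (1,2), goal (0,2), distance |1-0|+|2-2| = 1
Tile 1: at (2,0), goal (0,0), distance |2-0|+|0-0| = 2
Tile 5: at (2,1), goal (1,1), distance |2-1|+|1-1| = 1
Tile 7: at (2,2), goal (2,0), distance |2-2|+|2-0| = 2
Sum: 3 + 2 + 1 + 2 + 1 + 2 + 1 + 2 = 14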